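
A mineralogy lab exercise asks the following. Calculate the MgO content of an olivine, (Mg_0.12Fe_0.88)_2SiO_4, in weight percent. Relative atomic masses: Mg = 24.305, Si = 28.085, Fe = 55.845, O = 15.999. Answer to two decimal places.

Molar mass of (Mg_0.12Fe_0.88)_2SiO_4 = 0.24·24.305 + 1.76·55.845 + 1·28.085 + 4·15.999 = 196.201 g/mol.
Each formula unit contains 0.24 Mg, equivalent to 0.24/1 = 0.2400 mol MgO.
M(MgO) = 1×24.305 + 1×15.999 = 40.304 g/mol.
Mass of MgO per formula unit = 0.2400 × 40.304 = 9.673 g.
MgO wt% = 9.673 / 196.201 × 100 = 4.93%.

4.93 wt%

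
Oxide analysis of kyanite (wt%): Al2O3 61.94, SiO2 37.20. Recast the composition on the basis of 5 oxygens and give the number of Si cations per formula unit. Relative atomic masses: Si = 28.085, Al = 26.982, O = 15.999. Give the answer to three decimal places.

1.011 Si apfu

61.94 wt% Al2O3 ÷ 101.961 g/mol = 0.60749 mol, giving 1.21498 Al and 1.82247 O.
37.20 wt% SiO2 ÷ 60.083 g/mol = 0.61914 mol, giving 0.61914 Si and 1.23828 O.
Oxygen sums to 3.06075; scaling by 5/3.06075 = 1.63359 puts the formula on 5 O.
Si: 0.61914 × 1.63359 = 1.011 atoms per formula unit.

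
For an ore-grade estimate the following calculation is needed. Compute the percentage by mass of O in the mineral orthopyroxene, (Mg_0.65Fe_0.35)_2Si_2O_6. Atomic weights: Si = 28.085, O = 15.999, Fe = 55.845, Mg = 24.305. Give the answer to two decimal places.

43.08 weight percent

Formula mass = 1.30*24.305 + 0.70*55.845 + 2*28.085 + 6*15.999 = 222.852 g/mol, of which 95.994 g is O.
So O makes up 95.994/222.852 = 0.4308 of the mass, i.e. 43.08%.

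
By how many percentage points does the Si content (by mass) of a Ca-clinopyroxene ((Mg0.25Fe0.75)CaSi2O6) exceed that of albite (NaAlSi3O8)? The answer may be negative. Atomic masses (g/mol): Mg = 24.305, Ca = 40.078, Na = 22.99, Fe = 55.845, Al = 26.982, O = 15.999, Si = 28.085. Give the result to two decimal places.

-8.75 percentage points

First mineral: 56.170 g Si in 240.202 g formula = 23.38 wt% Si.
Second mineral: 84.255 g Si in 262.219 g formula = 32.13 wt% Si.
23.38% − 32.13% gives a difference of -8.75 percentage points.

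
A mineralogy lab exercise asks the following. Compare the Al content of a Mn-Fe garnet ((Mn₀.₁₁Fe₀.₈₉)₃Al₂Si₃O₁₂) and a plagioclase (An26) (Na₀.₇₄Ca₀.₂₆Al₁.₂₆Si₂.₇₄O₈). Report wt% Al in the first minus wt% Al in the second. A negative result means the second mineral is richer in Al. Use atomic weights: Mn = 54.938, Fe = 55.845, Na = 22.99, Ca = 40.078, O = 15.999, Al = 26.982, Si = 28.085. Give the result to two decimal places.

Al in (Mn₀.₁₁Fe₀.₈₉)₃Al₂Si₃O₁₂: molar mass 497.443 g/mol; 2×26.982 = 53.964 g → 10.85 wt%.
Al in Na₀.₇₄Ca₀.₂₆Al₁.₂₆Si₂.₇₄O₈: molar mass 266.375 g/mol; 1.26×26.982 = 33.997 g → 12.76 wt%.
Difference = 10.85 − 12.76 = -1.91 percentage points.

-1.91 percentage points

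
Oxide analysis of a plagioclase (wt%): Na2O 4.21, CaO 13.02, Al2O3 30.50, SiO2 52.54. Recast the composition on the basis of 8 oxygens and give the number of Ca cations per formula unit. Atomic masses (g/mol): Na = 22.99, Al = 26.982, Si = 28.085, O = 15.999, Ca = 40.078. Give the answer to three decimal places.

0.630 Ca apfu

Na2O: 4.21/61.979 = 0.06793 mol → 0.13586 mol Na, 0.06793 mol O.
CaO: 13.02/56.077 = 0.23218 mol → 0.23218 mol Ca, 0.23218 mol O.
Al2O3: 30.50/101.961 = 0.29913 mol → 0.59826 mol Al, 0.89739 mol O.
SiO2: 52.54/60.083 = 0.87446 mol → 0.87446 mol Si, 1.74892 mol O.
Total oxygen = 2.94642 mol. Normalization factor = 8/2.94642 = 2.71516.
Ca per 8 O = 0.23218 × 2.71516 = 0.630.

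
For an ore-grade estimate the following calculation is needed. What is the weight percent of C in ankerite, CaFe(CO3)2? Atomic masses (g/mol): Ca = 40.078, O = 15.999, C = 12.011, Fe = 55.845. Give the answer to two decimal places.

11.12 mass %

Molar mass of CaFe(CO3)2: 1·40.078 + 1·55.845 + 2·12.011 + 6·15.999 = 215.939 g/mol.
Mass of C per formula unit: 2 × 12.011 = 24.022 g.
Weight fraction C = 24.022 / 215.939 = 0.1112.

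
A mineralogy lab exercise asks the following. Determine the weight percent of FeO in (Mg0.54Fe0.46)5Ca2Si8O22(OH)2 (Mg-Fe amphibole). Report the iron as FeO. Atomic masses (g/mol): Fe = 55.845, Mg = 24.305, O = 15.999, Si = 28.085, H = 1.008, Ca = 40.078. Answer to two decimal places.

18.67 wt%

Formula mass = 884.895 g/mol.
2.30 Fe → 2.3000 mol FeO per formula unit; M(FeO) = 71.844, so FeO mass = 165.241 g.
165.241/884.895 × 100 = 18.67 wt%.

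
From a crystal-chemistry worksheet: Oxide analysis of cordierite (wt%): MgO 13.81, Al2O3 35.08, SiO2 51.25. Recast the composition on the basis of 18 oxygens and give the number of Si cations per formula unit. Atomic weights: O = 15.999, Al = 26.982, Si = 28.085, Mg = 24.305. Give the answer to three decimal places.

MgO (M=40.304): mol = 0.34265; Mg = 0.34265, O = 0.34265.
Al2O3 (M=101.961): mol = 0.34405; Al = 0.68810, O = 1.03215.
SiO2 (M=60.083): mol = 0.85299; Si = 0.85299, O = 1.70598.
ΣO = 3.08078; factor = 18/ΣO = 5.84268.
Si apfu = 0.85299 × 5.84268 = 4.984.

4.984 Si apfu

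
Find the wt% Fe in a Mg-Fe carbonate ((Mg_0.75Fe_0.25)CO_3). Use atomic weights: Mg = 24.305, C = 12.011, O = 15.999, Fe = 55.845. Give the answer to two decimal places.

15.14 wt%

Molar mass of (Mg_0.75Fe_0.25)CO_3: 0.75×24.305 + 0.25×55.845 + 1×12.011 + 3×15.999 = 92.198 g/mol.
Mass of Fe per formula unit: 0.25 × 55.845 = 13.961 g.
Weight fraction Fe = 13.961 / 92.198 = 0.1514.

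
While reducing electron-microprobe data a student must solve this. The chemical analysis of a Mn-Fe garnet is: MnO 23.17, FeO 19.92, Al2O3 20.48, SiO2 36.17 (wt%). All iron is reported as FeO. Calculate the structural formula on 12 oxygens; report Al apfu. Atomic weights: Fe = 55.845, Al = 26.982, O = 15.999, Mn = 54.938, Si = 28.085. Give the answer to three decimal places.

MnO (M=70.937): mol = 0.32663; Mn = 0.32663, O = 0.32663.
FeO (M=71.844): mol = 0.27727; Fe = 0.27727, O = 0.27727.
Al2O3 (M=101.961): mol = 0.20086; Al = 0.40172, O = 0.60258.
SiO2 (M=60.083): mol = 0.60200; Si = 0.60200, O = 1.20400.
ΣO = 2.41048; factor = 12/ΣO = 4.97826.
Al apfu = 0.40172 × 4.97826 = 2.000.

2.000 Al apfu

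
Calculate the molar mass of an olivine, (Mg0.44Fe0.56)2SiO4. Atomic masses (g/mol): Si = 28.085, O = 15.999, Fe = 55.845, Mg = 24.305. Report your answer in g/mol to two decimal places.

176.02 g/mol

M = 0.88×24.305 + 1.12×55.845 + 1×28.085 + 4×15.999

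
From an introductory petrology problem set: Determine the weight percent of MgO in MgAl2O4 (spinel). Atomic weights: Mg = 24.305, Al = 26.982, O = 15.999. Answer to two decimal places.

28.33 wt%

Molar mass of MgAl2O4 = 1·24.305 + 2·26.982 + 4·15.999 = 142.265 g/mol.
Each formula unit contains 1 Mg, equivalent to 1/1 = 1.0000 mol MgO.
M(MgO) = 1×24.305 + 1×15.999 = 40.304 g/mol.
Mass of MgO per formula unit = 1.0000 × 40.304 = 40.304 g.
MgO wt% = 40.304 / 142.265 × 100 = 28.33%.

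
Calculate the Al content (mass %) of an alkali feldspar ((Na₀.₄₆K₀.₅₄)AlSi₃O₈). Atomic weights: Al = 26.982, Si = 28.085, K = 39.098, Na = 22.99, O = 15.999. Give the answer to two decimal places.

9.96 mass %

Molar mass of (Na₀.₄₆K₀.₅₄)AlSi₃O₈: 0.46*22.99 + 0.54*39.098 + 1*26.982 + 3*28.085 + 8*15.999 = 270.917 g/mol.
Mass of Al per formula unit: 1 × 26.982 = 26.982 g.
Weight fraction Al = 26.982 / 270.917 = 0.0996.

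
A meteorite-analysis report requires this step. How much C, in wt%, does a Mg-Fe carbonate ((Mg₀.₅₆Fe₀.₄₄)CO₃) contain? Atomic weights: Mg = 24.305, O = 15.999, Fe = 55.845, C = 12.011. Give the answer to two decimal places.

12.23 wt%

Molar mass of (Mg₀.₅₆Fe₀.₄₄)CO₃: 0.56·24.305 + 0.44·55.845 + 1·12.011 + 3·15.999 = 98.191 g/mol.
Mass of C per formula unit: 1 × 12.011 = 12.011 g.
Weight fraction C = 12.011 / 98.191 = 0.1223.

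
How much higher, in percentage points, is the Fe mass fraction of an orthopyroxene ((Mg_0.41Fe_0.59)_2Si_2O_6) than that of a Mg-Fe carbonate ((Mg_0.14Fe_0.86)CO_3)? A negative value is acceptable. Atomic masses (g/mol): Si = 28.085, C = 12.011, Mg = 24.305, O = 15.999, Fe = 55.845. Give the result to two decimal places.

-15.41 percentage points

First mineral: 65.897 g Fe in 237.991 g formula = 27.69 wt% Fe.
Second mineral: 48.027 g Fe in 111.437 g formula = 43.10 wt% Fe.
27.69% − 43.10% gives a difference of -15.41 percentage points.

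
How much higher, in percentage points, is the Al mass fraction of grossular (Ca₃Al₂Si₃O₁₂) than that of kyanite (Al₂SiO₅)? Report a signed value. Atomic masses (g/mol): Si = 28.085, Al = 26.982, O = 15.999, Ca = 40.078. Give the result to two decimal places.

First mineral: 53.964 g Al in 450.441 g formula = 11.98 wt% Al.
Second mineral: 53.964 g Al in 162.044 g formula = 33.30 wt% Al.
11.98% − 33.30% gives a difference of -21.32 percentage points.

-21.32 percentage points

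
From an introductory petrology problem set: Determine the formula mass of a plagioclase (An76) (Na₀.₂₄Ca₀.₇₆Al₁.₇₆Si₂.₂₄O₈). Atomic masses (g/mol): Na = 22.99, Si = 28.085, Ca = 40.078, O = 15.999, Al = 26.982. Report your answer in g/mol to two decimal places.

274.37 g/mol

The formula mass is the sum 0.24·22.99 + 0.76·40.078 + 1.76·26.982 + 2.24·28.085 + 8·15.999.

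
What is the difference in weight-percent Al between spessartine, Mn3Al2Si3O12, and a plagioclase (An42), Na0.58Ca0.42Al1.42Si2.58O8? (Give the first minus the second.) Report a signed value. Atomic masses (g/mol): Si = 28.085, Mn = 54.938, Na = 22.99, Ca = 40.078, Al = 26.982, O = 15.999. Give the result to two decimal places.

-3.35 percentage points

Al in Mn3Al2Si3O12: molar mass 495.021 g/mol; 2×26.982 = 53.964 g → 10.90 wt%.
Al in Na0.58Ca0.42Al1.42Si2.58O8: molar mass 268.933 g/mol; 1.42×26.982 = 38.314 g → 14.25 wt%.
Difference = 10.90 − 14.25 = -3.35 percentage points.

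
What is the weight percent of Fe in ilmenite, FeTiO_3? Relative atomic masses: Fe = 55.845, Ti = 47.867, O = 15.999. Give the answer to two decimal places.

36.81 wt%

M(FeTiO_3) = 151.709 g/mol.
Fe contributes 1 × 55.845 = 55.845 g per mole.
55.845/151.709 = 0.3681 → 36.81%.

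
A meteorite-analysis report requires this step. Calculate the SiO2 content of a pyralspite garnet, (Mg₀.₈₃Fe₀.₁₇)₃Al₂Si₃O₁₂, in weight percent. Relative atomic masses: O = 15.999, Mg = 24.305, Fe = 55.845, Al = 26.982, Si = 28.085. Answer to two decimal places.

43.00 wt%

M((Mg₀.₈₃Fe₀.₁₇)₃Al₂Si₃O₁₂) = 419.207 g/mol; M(SiO2) = 60.083 g/mol.
Moles SiO2 per formula unit = 3 Si ÷ 1 = 3.0000.
SiO2 fraction = (3.0000 × 60.083) / 419.207 = 180.249/419.207 = 0.4300.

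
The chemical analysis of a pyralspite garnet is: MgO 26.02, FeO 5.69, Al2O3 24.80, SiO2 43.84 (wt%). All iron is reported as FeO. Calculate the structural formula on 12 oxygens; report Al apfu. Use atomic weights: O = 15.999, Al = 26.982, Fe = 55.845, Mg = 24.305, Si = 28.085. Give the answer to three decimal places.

MgO (M=40.304): mol = 0.64559; Mg = 0.64559, O = 0.64559.
FeO (M=71.844): mol = 0.07920; Fe = 0.07920, O = 0.07920.
Al2O3 (M=101.961): mol = 0.24323; Al = 0.48646, O = 0.72969.
SiO2 (M=60.083): mol = 0.72966; Si = 0.72966, O = 1.45932.
ΣO = 2.91380; factor = 12/ΣO = 4.11833.
Al apfu = 0.48646 × 4.11833 = 2.003.

2.003 Al apfu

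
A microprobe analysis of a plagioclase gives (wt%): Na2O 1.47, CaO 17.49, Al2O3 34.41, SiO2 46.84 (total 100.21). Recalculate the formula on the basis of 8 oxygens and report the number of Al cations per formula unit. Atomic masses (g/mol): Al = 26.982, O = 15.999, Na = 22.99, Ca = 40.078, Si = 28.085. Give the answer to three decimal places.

1.857 Al apfu

Na2O: 1.47/61.979 = 0.02372 mol → 0.04744 mol Na, 0.02372 mol O.
CaO: 17.49/56.077 = 0.31189 mol → 0.31189 mol Ca, 0.31189 mol O.
Al2O3: 34.41/101.961 = 0.33748 mol → 0.67496 mol Al, 1.01244 mol O.
SiO2: 46.84/60.083 = 0.77959 mol → 0.77959 mol Si, 1.55918 mol O.
Total oxygen = 2.90723 mol. Normalization factor = 8/2.90723 = 2.75176.
Al per 8 O = 0.67496 × 2.75176 = 1.857.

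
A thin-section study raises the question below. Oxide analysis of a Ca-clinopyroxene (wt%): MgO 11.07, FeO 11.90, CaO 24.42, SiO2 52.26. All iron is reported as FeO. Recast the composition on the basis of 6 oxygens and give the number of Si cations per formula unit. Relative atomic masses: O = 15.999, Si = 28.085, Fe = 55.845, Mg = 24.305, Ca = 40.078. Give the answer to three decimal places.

1.995 Si apfu

11.07 wt% MgO ÷ 40.304 g/mol = 0.27466 mol, giving 0.27466 Mg and 0.27466 O.
11.90 wt% FeO ÷ 71.844 g/mol = 0.16564 mol, giving 0.16564 Fe and 0.16564 O.
24.42 wt% CaO ÷ 56.077 g/mol = 0.43547 mol, giving 0.43547 Ca and 0.43547 O.
52.26 wt% SiO2 ÷ 60.083 g/mol = 0.86980 mol, giving 0.86980 Si and 1.73960 O.
Oxygen sums to 2.61537; scaling by 6/2.61537 = 2.29413 puts the formula on 6 O.
Si: 0.86980 × 2.29413 = 1.995 atoms per formula unit.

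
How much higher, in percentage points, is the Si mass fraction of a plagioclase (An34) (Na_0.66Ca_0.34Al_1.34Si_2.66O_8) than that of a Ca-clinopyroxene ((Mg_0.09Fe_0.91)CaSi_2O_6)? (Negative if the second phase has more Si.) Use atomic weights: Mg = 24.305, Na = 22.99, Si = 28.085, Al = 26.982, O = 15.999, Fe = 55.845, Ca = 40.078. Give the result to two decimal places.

5.01 percentage points

M(Na_0.66Ca_0.34Al_1.34Si_2.66O_8) = 267.654 g/mol, so wt% Si = 74.706/267.654 × 100 = 27.91%.
M((Mg_0.09Fe_0.91)CaSi_2O_6) = 245.248 g/mol, so wt% Si = 56.170/245.248 × 100 = 22.90%.
27.91 − 22.90 = 5.01 pp.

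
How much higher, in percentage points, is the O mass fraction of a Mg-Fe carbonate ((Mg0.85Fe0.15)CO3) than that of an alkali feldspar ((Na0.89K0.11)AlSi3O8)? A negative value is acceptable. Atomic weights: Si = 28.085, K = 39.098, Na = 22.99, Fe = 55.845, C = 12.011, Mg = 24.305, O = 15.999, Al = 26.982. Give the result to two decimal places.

5.42 percentage points

M((Mg0.85Fe0.15)CO3) = 89.044 g/mol, so wt% O = 47.997/89.044 × 100 = 53.90%.
M((Na0.89K0.11)AlSi3O8) = 263.991 g/mol, so wt% O = 127.992/263.991 × 100 = 48.48%.
53.90 − 48.48 = 5.42 pp.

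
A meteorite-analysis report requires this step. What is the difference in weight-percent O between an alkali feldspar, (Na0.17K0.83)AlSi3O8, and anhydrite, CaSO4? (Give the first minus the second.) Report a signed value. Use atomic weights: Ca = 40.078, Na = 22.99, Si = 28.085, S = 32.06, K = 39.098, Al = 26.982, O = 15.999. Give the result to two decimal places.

M((Na0.17K0.83)AlSi3O8) = 275.589 g/mol, so wt% O = 127.992/275.589 × 100 = 46.44%.
M(CaSO4) = 136.134 g/mol, so wt% O = 63.996/136.134 × 100 = 47.01%.
46.44 − 47.01 = -0.57 pp.

-0.57 percentage points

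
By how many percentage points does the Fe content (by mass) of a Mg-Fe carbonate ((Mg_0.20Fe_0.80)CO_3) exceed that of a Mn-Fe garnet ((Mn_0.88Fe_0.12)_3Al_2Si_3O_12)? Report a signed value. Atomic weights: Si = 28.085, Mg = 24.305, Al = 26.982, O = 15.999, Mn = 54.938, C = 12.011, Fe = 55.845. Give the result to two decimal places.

First mineral: 44.676 g Fe in 109.545 g formula = 40.78 wt% Fe.
Second mineral: 20.104 g Fe in 495.348 g formula = 4.06 wt% Fe.
40.78% − 4.06% gives a difference of 36.72 percentage points.

36.72 percentage points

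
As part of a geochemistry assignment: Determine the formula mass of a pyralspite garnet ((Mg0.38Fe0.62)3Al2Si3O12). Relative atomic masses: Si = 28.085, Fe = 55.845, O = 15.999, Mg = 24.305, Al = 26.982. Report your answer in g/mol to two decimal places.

461.79 g/mol

The formula mass is the sum 1.14(24.305) + 1.86(55.845) + 2(26.982) + 3(28.085) + 12(15.999).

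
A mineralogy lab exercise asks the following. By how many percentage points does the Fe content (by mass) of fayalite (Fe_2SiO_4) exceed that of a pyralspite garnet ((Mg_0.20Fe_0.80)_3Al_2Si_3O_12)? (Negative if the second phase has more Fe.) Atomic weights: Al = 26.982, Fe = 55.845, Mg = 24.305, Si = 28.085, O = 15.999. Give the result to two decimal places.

26.82 percentage points

Fe in Fe_2SiO_4: molar mass 203.771 g/mol; 2×55.845 = 111.690 g → 54.81 wt%.
Fe in (Mg_0.20Fe_0.80)_3Al_2Si_3O_12: molar mass 478.818 g/mol; 2.40×55.845 = 134.028 g → 27.99 wt%.
Difference = 54.81 − 27.99 = 26.82 percentage points.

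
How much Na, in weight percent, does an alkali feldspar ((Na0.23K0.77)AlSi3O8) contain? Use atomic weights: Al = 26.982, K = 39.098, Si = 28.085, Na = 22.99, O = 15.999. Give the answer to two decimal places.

1.93 weight percent

M((Na0.23K0.77)AlSi3O8) = 274.622 g/mol.
Na contributes 0.23 × 22.99 = 5.288 g per mole.
5.288/274.622 = 0.0193 → 1.93%.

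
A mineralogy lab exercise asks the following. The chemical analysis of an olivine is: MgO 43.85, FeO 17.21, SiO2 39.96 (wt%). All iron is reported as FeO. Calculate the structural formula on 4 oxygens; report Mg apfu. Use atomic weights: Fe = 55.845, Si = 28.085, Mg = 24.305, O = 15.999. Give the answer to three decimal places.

1.637 Mg apfu

43.85 wt% MgO ÷ 40.304 g/mol = 1.08798 mol, giving 1.08798 Mg and 1.08798 O.
17.21 wt% FeO ÷ 71.844 g/mol = 0.23955 mol, giving 0.23955 Fe and 0.23955 O.
39.96 wt% SiO2 ÷ 60.083 g/mol = 0.66508 mol, giving 0.66508 Si and 1.33016 O.
Oxygen sums to 2.65769; scaling by 4/2.65769 = 1.50507 puts the formula on 4 O.
Mg: 1.08798 × 1.50507 = 1.637 atoms per formula unit.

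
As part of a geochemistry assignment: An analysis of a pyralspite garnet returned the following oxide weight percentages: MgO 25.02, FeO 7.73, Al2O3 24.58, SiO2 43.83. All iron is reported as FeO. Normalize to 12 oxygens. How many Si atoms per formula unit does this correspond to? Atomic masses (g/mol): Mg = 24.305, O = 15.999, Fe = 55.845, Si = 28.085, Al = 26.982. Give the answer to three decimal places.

25.02 wt% MgO ÷ 40.304 g/mol = 0.62078 mol, giving 0.62078 Mg and 0.62078 O.
7.73 wt% FeO ÷ 71.844 g/mol = 0.10759 mol, giving 0.10759 Fe and 0.10759 O.
24.58 wt% Al2O3 ÷ 101.961 g/mol = 0.24107 mol, giving 0.48214 Al and 0.72321 O.
43.83 wt% SiO2 ÷ 60.083 g/mol = 0.72949 mol, giving 0.72949 Si and 1.45898 O.
Oxygen sums to 2.91056; scaling by 12/2.91056 = 4.12292 puts the formula on 12 O.
Si: 0.72949 × 4.12292 = 3.008 atoms per formula unit.

3.008 Si apfu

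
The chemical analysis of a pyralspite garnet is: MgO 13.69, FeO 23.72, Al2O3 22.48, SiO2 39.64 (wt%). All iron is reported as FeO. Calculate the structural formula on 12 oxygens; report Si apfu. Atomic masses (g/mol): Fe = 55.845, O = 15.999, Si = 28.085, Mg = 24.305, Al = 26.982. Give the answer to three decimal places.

2.987 Si apfu

13.69 wt% MgO ÷ 40.304 g/mol = 0.33967 mol, giving 0.33967 Mg and 0.33967 O.
23.72 wt% FeO ÷ 71.844 g/mol = 0.33016 mol, giving 0.33016 Fe and 0.33016 O.
22.48 wt% Al2O3 ÷ 101.961 g/mol = 0.22048 mol, giving 0.44096 Al and 0.66144 O.
39.64 wt% SiO2 ÷ 60.083 g/mol = 0.65975 mol, giving 0.65975 Si and 1.31950 O.
Oxygen sums to 2.65077; scaling by 12/2.65077 = 4.52699 puts the formula on 12 O.
Si: 0.65975 × 4.52699 = 2.987 atoms per formula unit.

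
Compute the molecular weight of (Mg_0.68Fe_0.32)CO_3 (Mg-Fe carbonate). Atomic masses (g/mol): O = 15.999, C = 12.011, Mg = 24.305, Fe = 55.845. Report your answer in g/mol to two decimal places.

94.41 g/mol

M = 0.68*24.305 + 0.32*55.845 + 1*12.011 + 3*15.999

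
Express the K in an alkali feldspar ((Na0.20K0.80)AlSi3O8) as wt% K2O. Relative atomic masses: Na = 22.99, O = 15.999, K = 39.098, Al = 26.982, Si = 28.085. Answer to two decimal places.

M((Na0.20K0.80)AlSi3O8) = 275.105 g/mol; M(K2O) = 94.195 g/mol.
Moles K2O per formula unit = 0.80 K ÷ 2 = 0.4000.
K2O fraction = (0.4000 × 94.195) / 275.105 = 37.678/275.105 = 0.1370.

13.70 wt%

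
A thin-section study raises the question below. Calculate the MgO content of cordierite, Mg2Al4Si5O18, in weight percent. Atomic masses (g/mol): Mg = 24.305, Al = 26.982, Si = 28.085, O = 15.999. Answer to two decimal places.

13.78 wt%

Formula mass = 584.945 g/mol.
2 Mg → 2.0000 mol MgO per formula unit; M(MgO) = 40.304, so MgO mass = 80.608 g.
80.608/584.945 × 100 = 13.78 wt%.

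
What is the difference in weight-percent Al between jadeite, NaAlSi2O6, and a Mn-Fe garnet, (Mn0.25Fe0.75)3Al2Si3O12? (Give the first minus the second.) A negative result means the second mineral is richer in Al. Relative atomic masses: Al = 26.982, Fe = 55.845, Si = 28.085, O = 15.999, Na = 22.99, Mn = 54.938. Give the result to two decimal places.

M(NaAlSi2O6) = 202.136 g/mol, so wt% Al = 26.982/202.136 × 100 = 13.35%.
M((Mn0.25Fe0.75)3Al2Si3O12) = 497.062 g/mol, so wt% Al = 53.964/497.062 × 100 = 10.86%.
13.35 − 10.86 = 2.49 pp.

2.49 percentage points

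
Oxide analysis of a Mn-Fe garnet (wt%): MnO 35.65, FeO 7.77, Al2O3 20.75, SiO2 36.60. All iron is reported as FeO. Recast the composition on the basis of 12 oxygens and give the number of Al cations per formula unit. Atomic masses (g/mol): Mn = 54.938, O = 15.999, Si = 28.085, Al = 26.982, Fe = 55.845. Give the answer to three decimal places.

2.002 Al apfu

35.65 wt% MnO ÷ 70.937 g/mol = 0.50256 mol, giving 0.50256 Mn and 0.50256 O.
7.77 wt% FeO ÷ 71.844 g/mol = 0.10815 mol, giving 0.10815 Fe and 0.10815 O.
20.75 wt% Al2O3 ÷ 101.961 g/mol = 0.20351 mol, giving 0.40702 Al and 0.61053 O.
36.60 wt% SiO2 ÷ 60.083 g/mol = 0.60916 mol, giving 0.60916 Si and 1.21832 O.
Oxygen sums to 2.43956; scaling by 12/2.43956 = 4.91892 puts the formula on 12 O.
Al: 0.40702 × 4.91892 = 2.002 atoms per formula unit.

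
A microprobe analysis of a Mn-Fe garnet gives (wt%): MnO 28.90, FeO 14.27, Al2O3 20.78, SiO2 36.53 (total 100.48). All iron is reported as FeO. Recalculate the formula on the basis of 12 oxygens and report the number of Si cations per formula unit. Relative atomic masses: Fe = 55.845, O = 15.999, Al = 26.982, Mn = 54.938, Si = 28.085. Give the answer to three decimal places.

28.90 wt% MnO ÷ 70.937 g/mol = 0.40740 mol, giving 0.40740 Mn and 0.40740 O.
14.27 wt% FeO ÷ 71.844 g/mol = 0.19862 mol, giving 0.19862 Fe and 0.19862 O.
20.78 wt% Al2O3 ÷ 101.961 g/mol = 0.20380 mol, giving 0.40760 Al and 0.61140 O.
36.53 wt% SiO2 ÷ 60.083 g/mol = 0.60799 mol, giving 0.60799 Si and 1.21598 O.
Oxygen sums to 2.43340; scaling by 12/2.43340 = 4.93137 puts the formula on 12 O.
Si: 0.60799 × 4.93137 = 2.998 atoms per formula unit.

2.998 Si apfu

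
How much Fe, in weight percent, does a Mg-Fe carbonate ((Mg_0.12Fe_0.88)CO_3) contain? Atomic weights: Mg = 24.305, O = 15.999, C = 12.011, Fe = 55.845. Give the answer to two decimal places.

Formula mass = 0.12*24.305 + 0.88*55.845 + 1*12.011 + 3*15.999 = 112.068 g/mol, of which 49.144 g is Fe.
So Fe makes up 49.144/112.068 = 0.4385 of the mass, i.e. 43.85%.

43.85 weight percent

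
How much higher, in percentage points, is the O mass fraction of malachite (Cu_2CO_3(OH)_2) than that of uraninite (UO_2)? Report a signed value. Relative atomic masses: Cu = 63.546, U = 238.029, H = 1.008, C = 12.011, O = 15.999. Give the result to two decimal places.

M(Cu_2CO_3(OH)_2) = 221.114 g/mol, so wt% O = 79.995/221.114 × 100 = 36.18%.
M(UO_2) = 270.027 g/mol, so wt% O = 31.998/270.027 × 100 = 11.85%.
36.18 − 11.85 = 24.33 pp.

24.33 percentage points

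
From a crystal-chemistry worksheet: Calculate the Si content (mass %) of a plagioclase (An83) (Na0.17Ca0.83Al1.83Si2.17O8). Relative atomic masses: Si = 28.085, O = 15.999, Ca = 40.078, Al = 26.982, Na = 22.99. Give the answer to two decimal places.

22.12 mass %

Molar mass of Na0.17Ca0.83Al1.83Si2.17O8: 0.17·22.99 + 0.83·40.078 + 1.83·26.982 + 2.17·28.085 + 8·15.999 = 275.487 g/mol.
Mass of Si per formula unit: 2.17 × 28.085 = 60.944 g.
Weight fraction Si = 60.944 / 275.487 = 0.2212.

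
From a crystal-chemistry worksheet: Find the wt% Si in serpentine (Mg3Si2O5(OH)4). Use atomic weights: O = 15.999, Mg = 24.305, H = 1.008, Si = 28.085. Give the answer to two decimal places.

M(Mg3Si2O5(OH)4) = 277.108 g/mol.
Si contributes 2 × 28.085 = 56.170 g per mole.
56.170/277.108 = 0.2027 → 20.27%.

20.27 wt%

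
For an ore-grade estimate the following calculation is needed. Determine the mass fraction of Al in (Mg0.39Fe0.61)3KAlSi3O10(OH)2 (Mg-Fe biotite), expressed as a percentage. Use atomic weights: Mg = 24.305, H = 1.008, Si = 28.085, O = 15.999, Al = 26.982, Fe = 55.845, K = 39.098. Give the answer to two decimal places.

M((Mg0.39Fe0.61)3KAlSi3O10(OH)2) = 474.972 g/mol.
Al contributes 1 × 26.982 = 26.982 g per mole.
26.982/474.972 = 0.0568 → 5.68%.

5.68 weight percent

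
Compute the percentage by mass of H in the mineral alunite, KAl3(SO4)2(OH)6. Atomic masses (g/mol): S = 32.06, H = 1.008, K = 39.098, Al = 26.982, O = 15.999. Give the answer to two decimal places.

1.46 weight percent

Molar mass of KAl3(SO4)2(OH)6: 1×39.098 + 3×26.982 + 2×32.06 + 14×15.999 + 6×1.008 = 414.198 g/mol.
Mass of H per formula unit: 6 × 1.008 = 6.048 g.
Weight fraction H = 6.048 / 414.198 = 0.0146.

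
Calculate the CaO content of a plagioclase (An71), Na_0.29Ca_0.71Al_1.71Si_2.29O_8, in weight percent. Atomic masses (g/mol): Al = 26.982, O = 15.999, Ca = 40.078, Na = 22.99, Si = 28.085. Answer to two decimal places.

14.55 wt%

M(Na_0.29Ca_0.71Al_1.71Si_2.29O_8) = 273.568 g/mol; M(CaO) = 56.077 g/mol.
Moles CaO per formula unit = 0.71 Ca ÷ 1 = 0.7100.
CaO fraction = (0.7100 × 56.077) / 273.568 = 39.815/273.568 = 0.1455.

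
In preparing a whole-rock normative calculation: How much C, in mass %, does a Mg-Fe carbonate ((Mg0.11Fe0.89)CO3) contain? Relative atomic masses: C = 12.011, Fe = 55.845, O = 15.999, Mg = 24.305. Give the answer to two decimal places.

Molar mass of (Mg0.11Fe0.89)CO3: 0.11*24.305 + 0.89*55.845 + 1*12.011 + 3*15.999 = 112.384 g/mol.
Mass of C per formula unit: 1 × 12.011 = 12.011 g.
Weight fraction C = 12.011 / 112.384 = 0.1069.

10.69 mass %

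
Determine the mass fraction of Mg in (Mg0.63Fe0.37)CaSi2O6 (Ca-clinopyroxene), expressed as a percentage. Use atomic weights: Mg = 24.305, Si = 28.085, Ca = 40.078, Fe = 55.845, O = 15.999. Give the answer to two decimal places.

M((Mg0.63Fe0.37)CaSi2O6) = 228.217 g/mol.
Mg contributes 0.63 × 24.305 = 15.312 g per mole.
15.312/228.217 = 0.0671 → 6.71%.

6.71 wt%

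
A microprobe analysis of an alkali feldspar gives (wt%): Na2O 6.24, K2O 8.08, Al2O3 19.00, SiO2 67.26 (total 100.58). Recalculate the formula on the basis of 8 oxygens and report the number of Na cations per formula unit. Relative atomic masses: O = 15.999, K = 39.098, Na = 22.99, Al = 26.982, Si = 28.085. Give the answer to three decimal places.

Na2O (M=61.979): mol = 0.10068; Na = 0.20136, O = 0.10068.
K2O (M=94.195): mol = 0.08578; K = 0.17156, O = 0.08578.
Al2O3 (M=101.961): mol = 0.18635; Al = 0.37270, O = 0.55905.
SiO2 (M=60.083): mol = 1.11945; Si = 1.11945, O = 2.23890.
ΣO = 2.98441; factor = 8/ΣO = 2.68060.
Na apfu = 0.20136 × 2.68060 = 0.540.

0.540 Na apfu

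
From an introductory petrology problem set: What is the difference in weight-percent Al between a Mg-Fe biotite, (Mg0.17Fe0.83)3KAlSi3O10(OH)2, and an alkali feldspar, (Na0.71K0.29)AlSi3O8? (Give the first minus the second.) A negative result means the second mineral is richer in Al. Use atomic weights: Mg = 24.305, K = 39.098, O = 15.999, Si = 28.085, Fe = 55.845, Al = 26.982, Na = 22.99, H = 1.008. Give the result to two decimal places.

Al in (Mg0.17Fe0.83)3KAlSi3O10(OH)2: molar mass 495.789 g/mol; 1×26.982 = 26.982 g → 5.44 wt%.
Al in (Na0.71K0.29)AlSi3O8: molar mass 266.890 g/mol; 1×26.982 = 26.982 g → 10.11 wt%.
Difference = 5.44 − 10.11 = -4.67 percentage points.

-4.67 percentage points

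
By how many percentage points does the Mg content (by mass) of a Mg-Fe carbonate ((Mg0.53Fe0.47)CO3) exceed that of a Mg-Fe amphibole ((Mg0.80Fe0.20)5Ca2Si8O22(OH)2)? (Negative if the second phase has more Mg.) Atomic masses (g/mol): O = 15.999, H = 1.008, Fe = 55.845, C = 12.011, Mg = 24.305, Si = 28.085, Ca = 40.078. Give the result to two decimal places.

1.47 percentage points

First mineral: 12.882 g Mg in 99.137 g formula = 12.99 wt% Mg.
Second mineral: 97.220 g Mg in 843.893 g formula = 11.52 wt% Mg.
12.99% − 11.52% gives a difference of 1.47 percentage points.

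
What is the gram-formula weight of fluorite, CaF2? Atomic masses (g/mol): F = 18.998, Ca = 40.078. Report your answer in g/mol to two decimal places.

78.07 g/mol

Ca: 1 × 40.078 = 40.0780
F: 2 × 18.998 = 37.9960
Summing the contributions gives the formula mass.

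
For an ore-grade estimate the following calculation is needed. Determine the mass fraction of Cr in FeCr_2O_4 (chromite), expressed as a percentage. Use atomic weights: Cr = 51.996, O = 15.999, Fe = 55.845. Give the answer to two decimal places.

M(FeCr_2O_4) = 223.833 g/mol.
Cr contributes 2 × 51.996 = 103.992 g per mole.
103.992/223.833 = 0.4646 → 46.46%.

46.46 mass %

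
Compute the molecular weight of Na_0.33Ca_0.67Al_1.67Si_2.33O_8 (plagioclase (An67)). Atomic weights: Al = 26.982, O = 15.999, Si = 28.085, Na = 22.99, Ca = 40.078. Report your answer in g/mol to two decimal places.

272.93 g/mol

M = 0.33·22.99 + 0.67·40.078 + 1.67·26.982 + 2.33·28.085 + 8·15.999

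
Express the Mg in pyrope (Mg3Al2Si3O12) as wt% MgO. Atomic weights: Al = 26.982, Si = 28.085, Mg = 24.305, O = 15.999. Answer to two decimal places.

M(Mg3Al2Si3O12) = 403.122 g/mol; M(MgO) = 40.304 g/mol.
Moles MgO per formula unit = 3 Mg ÷ 1 = 3.0000.
MgO fraction = (3.0000 × 40.304) / 403.122 = 120.912/403.122 = 0.2999.

29.99 wt%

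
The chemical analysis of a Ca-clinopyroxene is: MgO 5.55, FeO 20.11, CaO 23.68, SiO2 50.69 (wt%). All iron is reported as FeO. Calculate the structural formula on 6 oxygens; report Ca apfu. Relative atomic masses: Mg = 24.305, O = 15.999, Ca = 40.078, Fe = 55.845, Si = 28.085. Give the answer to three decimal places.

1.003 Ca apfu

MgO (M=40.304): mol = 0.13770; Mg = 0.13770, O = 0.13770.
FeO (M=71.844): mol = 0.27991; Fe = 0.27991, O = 0.27991.
CaO (M=56.077): mol = 0.42228; Ca = 0.42228, O = 0.42228.
SiO2 (M=60.083): mol = 0.84367; Si = 0.84367, O = 1.68734.
ΣO = 2.52723; factor = 6/ΣO = 2.37414.
Ca apfu = 0.42228 × 2.37414 = 1.003.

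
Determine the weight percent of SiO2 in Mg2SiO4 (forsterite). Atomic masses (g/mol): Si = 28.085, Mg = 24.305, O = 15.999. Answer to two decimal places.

42.71 wt%

Molar mass of Mg2SiO4 = 2·24.305 + 1·28.085 + 4·15.999 = 140.691 g/mol.
Each formula unit contains 1 Si, equivalent to 1/1 = 1.0000 mol SiO2.
M(SiO2) = 1×28.085 + 2×15.999 = 60.083 g/mol.
Mass of SiO2 per formula unit = 1.0000 × 60.083 = 60.083 g.
SiO2 wt% = 60.083 / 140.691 × 100 = 42.71%.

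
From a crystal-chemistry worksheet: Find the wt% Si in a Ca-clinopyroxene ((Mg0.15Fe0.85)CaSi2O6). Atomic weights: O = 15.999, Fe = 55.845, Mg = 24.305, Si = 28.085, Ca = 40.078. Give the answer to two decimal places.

Formula mass = 0.15*24.305 + 0.85*55.845 + 1*40.078 + 2*28.085 + 6*15.999 = 243.356 g/mol, of which 56.170 g is Si.
So Si makes up 56.170/243.356 = 0.2308 of the mass, i.e. 23.08%.

23.08 wt%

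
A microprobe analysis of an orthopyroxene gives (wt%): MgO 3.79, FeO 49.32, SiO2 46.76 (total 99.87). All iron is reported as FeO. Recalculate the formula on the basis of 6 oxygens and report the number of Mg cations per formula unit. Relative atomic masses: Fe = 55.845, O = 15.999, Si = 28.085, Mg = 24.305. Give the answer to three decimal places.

MgO: 3.79/40.304 = 0.09404 mol → 0.09404 mol Mg, 0.09404 mol O.
FeO: 49.32/71.844 = 0.68649 mol → 0.68649 mol Fe, 0.68649 mol O.
SiO2: 46.76/60.083 = 0.77826 mol → 0.77826 mol Si, 1.55652 mol O.
Total oxygen = 2.33705 mol. Normalization factor = 6/2.33705 = 2.56734.
Mg per 6 O = 0.09404 × 2.56734 = 0.241.

0.241 Mg apfu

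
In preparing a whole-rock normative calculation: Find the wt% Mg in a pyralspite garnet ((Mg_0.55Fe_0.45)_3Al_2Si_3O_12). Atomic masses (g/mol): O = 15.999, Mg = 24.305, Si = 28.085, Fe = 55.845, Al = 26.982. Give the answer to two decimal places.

9.00 wt%

Molar mass of (Mg_0.55Fe_0.45)_3Al_2Si_3O_12: 1.65×24.305 + 1.35×55.845 + 2×26.982 + 3×28.085 + 12×15.999 = 445.701 g/mol.
Mass of Mg per formula unit: 1.65 × 24.305 = 40.103 g.
Weight fraction Mg = 40.103 / 445.701 = 0.0900.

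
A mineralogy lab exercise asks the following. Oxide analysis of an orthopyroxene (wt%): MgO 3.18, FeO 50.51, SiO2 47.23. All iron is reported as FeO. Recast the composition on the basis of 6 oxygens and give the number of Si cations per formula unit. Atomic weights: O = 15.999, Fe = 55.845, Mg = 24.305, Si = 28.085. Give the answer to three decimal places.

2.004 Si apfu

MgO (M=40.304): mol = 0.07890; Mg = 0.07890, O = 0.07890.
FeO (M=71.844): mol = 0.70305; Fe = 0.70305, O = 0.70305.
SiO2 (M=60.083): mol = 0.78608; Si = 0.78608, O = 1.57216.
ΣO = 2.35411; factor = 6/ΣO = 2.54873.
Si apfu = 0.78608 × 2.54873 = 2.004.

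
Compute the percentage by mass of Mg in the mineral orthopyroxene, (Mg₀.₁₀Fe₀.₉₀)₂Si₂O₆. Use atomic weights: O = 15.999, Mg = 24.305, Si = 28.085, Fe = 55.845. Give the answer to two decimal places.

M((Mg₀.₁₀Fe₀.₉₀)₂Si₂O₆) = 257.546 g/mol.
Mg contributes 0.20 × 24.305 = 4.861 g per mole.
4.861/257.546 = 0.0189 → 1.89%.

1.89 weight percent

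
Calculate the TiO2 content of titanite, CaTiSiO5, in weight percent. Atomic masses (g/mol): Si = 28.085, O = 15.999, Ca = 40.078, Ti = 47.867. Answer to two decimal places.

40.74 wt%

Formula mass = 196.025 g/mol.
1 Ti → 1.0000 mol TiO2 per formula unit; M(TiO2) = 79.865, so TiO2 mass = 79.865 g.
79.865/196.025 × 100 = 40.74 wt%.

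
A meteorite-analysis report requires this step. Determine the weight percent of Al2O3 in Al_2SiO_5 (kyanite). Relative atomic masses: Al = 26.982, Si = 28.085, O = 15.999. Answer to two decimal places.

62.92 wt%

Molar mass of Al_2SiO_5 = 2*26.982 + 1*28.085 + 5*15.999 = 162.044 g/mol.
Each formula unit contains 2 Al, equivalent to 2/2 = 1.0000 mol Al2O3.
M(Al2O3) = 2×26.982 + 3×15.999 = 101.961 g/mol.
Mass of Al2O3 per formula unit = 1.0000 × 101.961 = 101.961 g.
Al2O3 wt% = 101.961 / 162.044 × 100 = 62.92%.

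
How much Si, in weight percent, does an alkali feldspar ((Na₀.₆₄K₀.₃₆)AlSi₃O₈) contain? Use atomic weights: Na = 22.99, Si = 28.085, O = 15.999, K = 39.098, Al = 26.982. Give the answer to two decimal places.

31.44 weight percent

Molar mass of (Na₀.₆₄K₀.₃₆)AlSi₃O₈: 0.64×22.99 + 0.36×39.098 + 1×26.982 + 3×28.085 + 8×15.999 = 268.018 g/mol.
Mass of Si per formula unit: 3 × 28.085 = 84.255 g.
Weight fraction Si = 84.255 / 268.018 = 0.3144.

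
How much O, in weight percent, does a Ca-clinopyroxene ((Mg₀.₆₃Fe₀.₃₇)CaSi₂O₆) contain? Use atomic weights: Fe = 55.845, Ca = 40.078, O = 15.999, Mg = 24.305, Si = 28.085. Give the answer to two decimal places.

42.06 weight percent

M((Mg₀.₆₃Fe₀.₃₇)CaSi₂O₆) = 228.217 g/mol.
O contributes 6 × 15.999 = 95.994 g per mole.
95.994/228.217 = 0.4206 → 42.06%.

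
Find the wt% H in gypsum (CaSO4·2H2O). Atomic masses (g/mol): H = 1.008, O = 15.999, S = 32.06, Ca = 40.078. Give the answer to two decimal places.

2.34 wt%

Molar mass of CaSO4·2H2O: 1·40.078 + 1·32.06 + 6·15.999 + 4·1.008 = 172.164 g/mol.
Mass of H per formula unit: 4 × 1.008 = 4.032 g.
Weight fraction H = 4.032 / 172.164 = 0.0234.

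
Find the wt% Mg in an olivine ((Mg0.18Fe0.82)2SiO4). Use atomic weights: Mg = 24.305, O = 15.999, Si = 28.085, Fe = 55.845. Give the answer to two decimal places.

Molar mass of (Mg0.18Fe0.82)2SiO4: 0.36*24.305 + 1.64*55.845 + 1*28.085 + 4*15.999 = 192.417 g/mol.
Mass of Mg per formula unit: 0.36 × 24.305 = 8.750 g.
Weight fraction Mg = 8.750 / 192.417 = 0.0455.

4.55 weight percent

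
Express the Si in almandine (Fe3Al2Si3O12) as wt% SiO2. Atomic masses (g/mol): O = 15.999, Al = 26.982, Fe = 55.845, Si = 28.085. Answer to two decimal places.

Formula mass = 497.742 g/mol.
3 Si → 3.0000 mol SiO2 per formula unit; M(SiO2) = 60.083, so SiO2 mass = 180.249 g.
180.249/497.742 × 100 = 36.21 wt%.

36.21 wt%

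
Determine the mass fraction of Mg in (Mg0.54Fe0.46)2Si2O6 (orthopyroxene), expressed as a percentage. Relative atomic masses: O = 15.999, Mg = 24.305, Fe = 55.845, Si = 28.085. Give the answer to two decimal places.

11.42 wt%

Molar mass of (Mg0.54Fe0.46)2Si2O6: 1.08×24.305 + 0.92×55.845 + 2×28.085 + 6×15.999 = 229.791 g/mol.
Mass of Mg per formula unit: 1.08 × 24.305 = 26.249 g.
Weight fraction Mg = 26.249 / 229.791 = 0.1142.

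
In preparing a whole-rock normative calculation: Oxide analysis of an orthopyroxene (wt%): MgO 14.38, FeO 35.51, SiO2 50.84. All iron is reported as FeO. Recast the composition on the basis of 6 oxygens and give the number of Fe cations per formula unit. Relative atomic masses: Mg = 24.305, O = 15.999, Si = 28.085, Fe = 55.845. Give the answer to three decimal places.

MgO: 14.38/40.304 = 0.35679 mol → 0.35679 mol Mg, 0.35679 mol O.
FeO: 35.51/71.844 = 0.49427 mol → 0.49427 mol Fe, 0.49427 mol O.
SiO2: 50.84/60.083 = 0.84616 mol → 0.84616 mol Si, 1.69232 mol O.
Total oxygen = 2.54338 mol. Normalization factor = 6/2.54338 = 2.35907.
Fe per 6 O = 0.49427 × 2.35907 = 1.166.

1.166 Fe apfu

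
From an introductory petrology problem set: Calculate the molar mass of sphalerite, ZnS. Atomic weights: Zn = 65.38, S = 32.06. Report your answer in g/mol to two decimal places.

97.44 g/mol

The formula mass is the sum 1*65.38 + 1*32.06.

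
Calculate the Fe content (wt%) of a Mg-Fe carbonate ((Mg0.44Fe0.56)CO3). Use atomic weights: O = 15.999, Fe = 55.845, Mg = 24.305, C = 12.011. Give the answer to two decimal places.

30.67 wt%

M((Mg0.44Fe0.56)CO3) = 101.975 g/mol.
Fe contributes 0.56 × 55.845 = 31.273 g per mole.
31.273/101.975 = 0.3067 → 30.67%.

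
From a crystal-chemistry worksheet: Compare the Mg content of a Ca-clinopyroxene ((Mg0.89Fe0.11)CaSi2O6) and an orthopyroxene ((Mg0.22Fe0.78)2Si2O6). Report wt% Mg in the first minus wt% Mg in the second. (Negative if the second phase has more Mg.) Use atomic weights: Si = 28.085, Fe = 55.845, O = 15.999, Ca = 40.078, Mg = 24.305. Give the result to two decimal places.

5.55 percentage points

First mineral: 21.631 g Mg in 220.016 g formula = 9.83 wt% Mg.
Second mineral: 10.694 g Mg in 249.976 g formula = 4.28 wt% Mg.
9.83% − 4.28% gives a difference of 5.55 percentage points.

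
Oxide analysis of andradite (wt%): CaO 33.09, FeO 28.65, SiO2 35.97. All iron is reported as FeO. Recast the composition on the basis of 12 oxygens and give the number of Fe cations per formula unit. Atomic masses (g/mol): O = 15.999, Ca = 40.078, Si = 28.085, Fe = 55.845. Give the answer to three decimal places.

CaO: 33.09/56.077 = 0.59008 mol → 0.59008 mol Ca, 0.59008 mol O.
FeO: 28.65/71.844 = 0.39878 mol → 0.39878 mol Fe, 0.39878 mol O.
SiO2: 35.97/60.083 = 0.59867 mol → 0.59867 mol Si, 1.19734 mol O.
Total oxygen = 2.18620 mol. Normalization factor = 12/2.18620 = 5.48898.
Fe per 12 O = 0.39878 × 5.48898 = 2.189.

2.189 Fe apfu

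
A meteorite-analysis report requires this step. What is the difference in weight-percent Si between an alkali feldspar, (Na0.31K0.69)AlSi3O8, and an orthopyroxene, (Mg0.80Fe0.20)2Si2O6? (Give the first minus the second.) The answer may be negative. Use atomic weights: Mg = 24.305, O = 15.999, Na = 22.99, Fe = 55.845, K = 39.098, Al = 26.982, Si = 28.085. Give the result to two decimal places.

4.50 percentage points

Si in (Na0.31K0.69)AlSi3O8: molar mass 273.334 g/mol; 3×28.085 = 84.255 g → 30.82 wt%.
Si in (Mg0.80Fe0.20)2Si2O6: molar mass 213.390 g/mol; 2×28.085 = 56.170 g → 26.32 wt%.
Difference = 30.82 − 26.32 = 4.50 percentage points.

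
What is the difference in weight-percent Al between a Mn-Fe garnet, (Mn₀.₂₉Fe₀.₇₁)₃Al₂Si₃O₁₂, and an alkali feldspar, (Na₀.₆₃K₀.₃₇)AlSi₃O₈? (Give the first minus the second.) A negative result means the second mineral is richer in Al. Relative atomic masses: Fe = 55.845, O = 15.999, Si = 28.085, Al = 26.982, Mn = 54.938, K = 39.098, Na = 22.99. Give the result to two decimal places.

M((Mn₀.₂₉Fe₀.₇₁)₃Al₂Si₃O₁₂) = 496.953 g/mol, so wt% Al = 53.964/496.953 × 100 = 10.86%.
M((Na₀.₆₃K₀.₃₇)AlSi₃O₈) = 268.179 g/mol, so wt% Al = 26.982/268.179 × 100 = 10.06%.
10.86 − 10.06 = 0.80 pp.

0.80 percentage points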